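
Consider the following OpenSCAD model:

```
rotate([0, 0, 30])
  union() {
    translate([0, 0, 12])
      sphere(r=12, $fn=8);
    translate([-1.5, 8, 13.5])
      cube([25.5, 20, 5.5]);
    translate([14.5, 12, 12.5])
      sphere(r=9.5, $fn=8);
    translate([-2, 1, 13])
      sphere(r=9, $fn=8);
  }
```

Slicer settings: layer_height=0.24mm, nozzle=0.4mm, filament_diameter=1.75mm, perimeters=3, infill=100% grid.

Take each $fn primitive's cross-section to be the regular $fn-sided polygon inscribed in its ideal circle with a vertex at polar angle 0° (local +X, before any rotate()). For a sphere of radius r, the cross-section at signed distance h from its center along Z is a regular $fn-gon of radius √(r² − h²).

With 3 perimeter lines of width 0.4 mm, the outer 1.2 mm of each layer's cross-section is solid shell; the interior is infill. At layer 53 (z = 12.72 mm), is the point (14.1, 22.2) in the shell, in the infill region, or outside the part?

shell

At z = 12.72 mm: the r=12 sphere contributes a regular 8-gon of circumradius √(12²−0.72²) = 11.978; the cube at (-1.5, 8) is absent (z outside [13.5, 19]); the sphere at (14.5, 12): section is a regular 8-gon, circumradius = √(r²−h²) = √(9.5²−0.22²) = 9.497; the sphere at (-2, 1): section is a regular 8-gon, circumradius = √(r²−h²) = √(9²−0.28²) = 8.996; Combining (union): the regions partially overlap (shared area 237.28 mm²), so overlapping operands fuse into one piece — 1 connected region; (whole slice rotated 30° about Z — lengths, areas and connectivity unchanged). Overall, the cross-section is a single solid region. Undo the 30° rotation: the query point maps to (23.311, 12.176) in the un-rotated model frame. The nearest boundary edge runs (21.22, 18.72)→(24.00, 12.00); distance from the point to it = 0.57 mm. The point is inside the cross-section, 0.57 mm from the nearest boundary — within the 1.2 mm shell band (3 × 0.4).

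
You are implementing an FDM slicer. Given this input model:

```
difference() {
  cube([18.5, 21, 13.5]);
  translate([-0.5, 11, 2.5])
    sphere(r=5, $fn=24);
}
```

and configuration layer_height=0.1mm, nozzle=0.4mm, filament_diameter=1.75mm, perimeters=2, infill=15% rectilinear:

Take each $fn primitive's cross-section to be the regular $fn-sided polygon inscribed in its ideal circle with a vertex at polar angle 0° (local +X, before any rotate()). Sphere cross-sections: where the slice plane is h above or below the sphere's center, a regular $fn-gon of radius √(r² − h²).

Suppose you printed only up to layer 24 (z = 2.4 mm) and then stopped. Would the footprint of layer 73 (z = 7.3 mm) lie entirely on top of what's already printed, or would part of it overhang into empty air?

part overhangs

Compare the two slices. At z = 2.4: the 18.5×21 cube contributes its full rectangle (area 388.50 mm²); the r=5 sphere at (-0.5, 11) contributes a regular 24-gon of circumradius √(5²−0.1²) = 4.999 (area = (24/2)·4.999²·sin(360°/24) = 77.61 mm²); After the difference (first − rest): starting from the 18.5×21 cube (388.50 mm²), the r=5 sphere at (-0.5, 11) partially overlaps it — only the 33.84 mm² overlap (of its 77.61 mm²) is removed, clipping the outline — area = 354.66 mm². At z = 7.3: the cube is present — its section is the full 18.5×21 rectangle (area 388.50 mm²); the sphere at (-0.5, 11): section is a regular 24-gon, circumradius = √(r²−h²) = √(5²−4.8²) = 1.400 (area = (24/2)·1.400²·sin(360°/24) = 6.09 mm²); After the difference (first − rest): starting from the 18.5×21 cube (388.50 mm²), the r=5 sphere at (-0.5, 11) partially overlaps it — only the 1.68 mm² overlap (of its 6.09 mm²) is removed, clipping the outline — area = 386.82 mm². Checking containment: at z = 7.3 the cross-section extends beyond the z = 2.4 cross-section by about 32.16 mm².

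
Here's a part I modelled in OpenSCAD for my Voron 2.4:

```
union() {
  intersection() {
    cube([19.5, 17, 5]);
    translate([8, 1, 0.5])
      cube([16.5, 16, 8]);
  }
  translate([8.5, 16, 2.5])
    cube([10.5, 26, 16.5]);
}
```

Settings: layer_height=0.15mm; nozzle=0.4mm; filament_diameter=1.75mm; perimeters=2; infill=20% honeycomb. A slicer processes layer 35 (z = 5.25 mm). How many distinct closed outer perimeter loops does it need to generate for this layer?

1

At z = 5.25 mm: the cube does not reach this height (z outside [0, 5]); the 16.5×16 cube at (8, 1) contributes its full rectangle; After intersecting: at least one operand is absent at this height, so nothing remains; the cube at (8.5, 16) is present — its section is the full 10.5×26 rectangle; Combining (union): only the 10.5×26 cube at (8.5, 16) is present, so the union is just that shape — 1 connected region. The result has 1 disconnected region.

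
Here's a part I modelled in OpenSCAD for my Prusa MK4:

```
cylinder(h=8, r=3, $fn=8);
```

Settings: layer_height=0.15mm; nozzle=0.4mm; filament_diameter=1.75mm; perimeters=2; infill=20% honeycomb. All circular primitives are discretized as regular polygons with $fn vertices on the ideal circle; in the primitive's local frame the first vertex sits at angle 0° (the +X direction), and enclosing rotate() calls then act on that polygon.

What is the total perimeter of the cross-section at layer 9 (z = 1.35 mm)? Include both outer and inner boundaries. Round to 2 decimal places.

18.37 mm

At z = 1.35 mm: the cylinder: section is a regular 8-gon, circumradius r=3 (perimeter = 2·8·3.000·sin(180°/8) = 18.37 mm). Overall, the cross-section is a single solid region. Total boundary length (outer) = 18.37 mm.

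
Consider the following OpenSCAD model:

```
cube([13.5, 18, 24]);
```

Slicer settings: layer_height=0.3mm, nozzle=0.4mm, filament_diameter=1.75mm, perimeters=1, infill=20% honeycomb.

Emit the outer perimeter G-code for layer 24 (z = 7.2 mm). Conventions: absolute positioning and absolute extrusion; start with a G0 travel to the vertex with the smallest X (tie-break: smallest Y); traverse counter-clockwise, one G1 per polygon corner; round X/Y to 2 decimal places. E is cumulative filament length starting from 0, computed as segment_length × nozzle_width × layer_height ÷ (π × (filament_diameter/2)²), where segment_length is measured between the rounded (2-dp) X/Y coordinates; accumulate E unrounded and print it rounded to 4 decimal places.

G0 X0.00 Y0.00 Z7.20
G1 X13.50 Y0.00 E0.6735
G1 X13.50 Y18.00 E1.5715
G1 X0.00 Y18.00 E2.2451
G1 X0.00 Y0.00 E3.1431

At z = 7.2 mm: the cube (footprint 13.5×18) is included at this height. The outline is a single polygon with 4 vertices. Extrusion per mm of travel: 0.4 × 0.3 / (π × 0.875²) = 0.049890. Accumulating E over each segment gives final E = 3.1431.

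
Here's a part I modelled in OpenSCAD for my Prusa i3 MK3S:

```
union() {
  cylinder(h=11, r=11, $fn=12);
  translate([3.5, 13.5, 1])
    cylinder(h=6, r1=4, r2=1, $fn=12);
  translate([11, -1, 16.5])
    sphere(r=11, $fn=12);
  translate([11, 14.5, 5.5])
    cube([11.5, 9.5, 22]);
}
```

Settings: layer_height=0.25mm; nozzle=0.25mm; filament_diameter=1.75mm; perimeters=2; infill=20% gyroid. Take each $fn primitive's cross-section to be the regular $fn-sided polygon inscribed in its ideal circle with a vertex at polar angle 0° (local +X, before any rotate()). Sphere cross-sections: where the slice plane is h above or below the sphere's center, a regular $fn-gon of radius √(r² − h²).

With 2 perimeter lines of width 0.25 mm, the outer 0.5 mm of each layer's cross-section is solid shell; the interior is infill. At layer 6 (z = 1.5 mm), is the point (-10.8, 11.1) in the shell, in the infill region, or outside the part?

outside

At z = 1.5 mm: the r=11 cylinder gives a regular 12-gon of circumradius 11 (constant along its height); the cone at (3.5, 13.5) contributes a regular 12-gon of circumradius 3.750 (interpolated between r1=4 and r2=1 at t=0.083); the sphere at (11, -1) does not reach this height (|z−center|=15.000 > r=11); the cube at (11, 14.5) does not reach this height (z outside [5.5, 27.5]); Combining (union): the regions partially overlap (shared area 0.74 mm²), so overlapping operands fuse into one piece — 1 connected region. Overall, the cross-section is a single solid region. The nearest boundary edge runs (-9.53, 5.50)→(-5.50, 9.53); distance from the point to it = 4.86 mm. The point is not inside any of the regions above, so it lies outside the cross-section (4.86 mm from the nearest boundary).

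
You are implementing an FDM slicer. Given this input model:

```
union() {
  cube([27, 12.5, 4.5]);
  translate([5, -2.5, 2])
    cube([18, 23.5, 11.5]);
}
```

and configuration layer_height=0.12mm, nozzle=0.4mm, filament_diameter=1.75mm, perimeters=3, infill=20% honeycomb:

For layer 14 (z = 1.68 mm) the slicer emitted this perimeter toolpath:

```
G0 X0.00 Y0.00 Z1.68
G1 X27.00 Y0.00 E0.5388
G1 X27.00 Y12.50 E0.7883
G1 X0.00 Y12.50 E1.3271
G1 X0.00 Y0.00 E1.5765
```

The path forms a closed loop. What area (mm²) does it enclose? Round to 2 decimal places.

Apply the shoelace formula to the sequence of (X, Y) vertices; enclosed area = 337.50 mm².

337.50 mm²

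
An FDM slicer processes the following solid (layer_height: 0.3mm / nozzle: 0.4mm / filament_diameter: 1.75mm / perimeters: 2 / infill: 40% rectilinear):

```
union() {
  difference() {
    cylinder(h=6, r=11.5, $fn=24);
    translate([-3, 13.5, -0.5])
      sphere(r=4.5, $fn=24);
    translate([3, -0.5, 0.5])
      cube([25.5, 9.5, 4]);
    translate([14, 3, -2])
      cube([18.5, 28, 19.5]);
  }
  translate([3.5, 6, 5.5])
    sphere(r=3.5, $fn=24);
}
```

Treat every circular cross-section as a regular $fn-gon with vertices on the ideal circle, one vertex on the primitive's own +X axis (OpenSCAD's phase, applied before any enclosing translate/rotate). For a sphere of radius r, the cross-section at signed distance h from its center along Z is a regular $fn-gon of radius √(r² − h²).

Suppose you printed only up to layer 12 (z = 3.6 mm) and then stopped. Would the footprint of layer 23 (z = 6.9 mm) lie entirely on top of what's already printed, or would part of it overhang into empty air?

Compare the two slices. At z = 3.6: the r=11.5 cylinder gives a regular 24-gon of circumradius 11.5 (constant along its height) (area = (24/2)·11.500²·sin(360°/24) = 410.75 mm²); the sphere at (-3, 13.5): section is a regular 24-gon, circumradius = √(r²−h²) = √(4.5²−4.1²) = 1.855 (area = (24/2)·1.855²·sin(360°/24) = 10.68 mm²); the 25.5×9.5 cube at (3, -0.5) contributes its full rectangle (area 242.25 mm²); the 18.5×28 cube at (14, 3) contributes its full rectangle (area 518.00 mm²); Taking the first minus the rest: starting from the r=11.5 cylinder (410.75 mm²), the r=4.5 sphere at (-3, 13.5) misses the remaining region (no effect); the 25.5×9.5 cube at (3, -0.5) partially overlaps it — only the 68.21 mm² overlap (of its 242.25 mm²) is removed, clipping the outline; the 18.5×28 cube at (14, 3) misses the remaining region (no effect) — area = 342.54 mm²; the r=3.5 sphere at (3.5, 6) contributes a regular 24-gon of circumradius √(3.5²−1.9²) = 2.939 (area = (24/2)·2.939²·sin(360°/24) = 26.83 mm²); Combining (union): the regions partially overlap — summed areas 369.37 mm² minus the doubly-counted overlap 10.51 mm² gives 358.86 mm² — area = 358.86 mm². At z = 6.9: the cylinder is absent (z outside [0, 6]); the sphere at (-3, 13.5) does not reach this height (|z−center|=7.400 > r=4.5); the cube at (3, -0.5) is absent (z outside [0.5, 4.5]); the cube at (14, 3) is present — its section is the full 18.5×28 rectangle (area 518.00 mm²); Taking the first minus the rest: the first operand is absent here, so nothing remains; the r=3.5 sphere at (3.5, 6) slices to a regular 24-gon of circumradius 3.208 (√(r²−h²) with h=1.4 from center) (area = (24/2)·3.208²·sin(360°/24) = 31.96 mm²); Combining (union): only the r=3.5 sphere at (3.5, 6) is present, so the union is just that shape — area = 31.96 mm². Checking containment: at z = 6.9 the cross-section extends beyond the z = 3.6 cross-section by about 2.60 mm².

part overhangs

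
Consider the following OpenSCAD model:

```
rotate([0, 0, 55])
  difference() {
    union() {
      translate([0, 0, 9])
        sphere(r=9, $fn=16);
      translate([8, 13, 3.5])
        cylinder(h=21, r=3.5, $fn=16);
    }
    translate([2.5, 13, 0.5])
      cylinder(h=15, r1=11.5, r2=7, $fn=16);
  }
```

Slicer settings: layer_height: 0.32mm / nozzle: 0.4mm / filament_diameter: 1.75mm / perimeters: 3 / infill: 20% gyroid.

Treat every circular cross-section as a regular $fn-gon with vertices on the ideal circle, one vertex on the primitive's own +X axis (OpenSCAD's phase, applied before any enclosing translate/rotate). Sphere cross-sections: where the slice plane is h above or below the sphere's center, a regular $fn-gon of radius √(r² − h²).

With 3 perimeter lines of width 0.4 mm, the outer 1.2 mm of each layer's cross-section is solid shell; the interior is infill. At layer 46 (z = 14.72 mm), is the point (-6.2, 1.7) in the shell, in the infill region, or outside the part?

shell

At z = 14.72 mm: the r=9 sphere slices to a regular 16-gon of circumradius 6.948 (√(r²−h²) with h=5.72 from center); the r=3.5 cylinder at (8, 13) contributes a regular 16-gon of circumradius 3.5; Combining (union): the 2 present regions are separate (no shared area or edge), so areas and boundary lengths simply add and each stays a separate island — 2 connected regions; the cone at (2.5, 13): at t=0.948 of its height the radius interpolates to r₁+(r₂−r₁)t = 7.234, giving a regular 16-gon of that circumradius; Taking the first minus the rest: starting from that combined region, the cone at (2.5, 13) partially overlaps it — only the 30.49 mm² overlap (of its 160.21 mm²) is removed, clipping the outline — 2 connected regions; (rotated 55° about Z; rotation is an isometry so areas/perimeters/island counts are preserved). Overall, the cross-section has 2 separate islands. Undo the 55° rotation: the query point maps to (-2.164, 6.054) in the un-rotated model frame. The nearest boundary edge runs (-2.66, 6.42)→(-0.94, 6.76); distance from the point to it = 0.46 mm. (Shell/infill is judged within the island containing the point — the largest one.) The point is inside the cross-section, 0.46 mm from the nearest boundary — within the 1.2 mm shell band (3 × 0.4).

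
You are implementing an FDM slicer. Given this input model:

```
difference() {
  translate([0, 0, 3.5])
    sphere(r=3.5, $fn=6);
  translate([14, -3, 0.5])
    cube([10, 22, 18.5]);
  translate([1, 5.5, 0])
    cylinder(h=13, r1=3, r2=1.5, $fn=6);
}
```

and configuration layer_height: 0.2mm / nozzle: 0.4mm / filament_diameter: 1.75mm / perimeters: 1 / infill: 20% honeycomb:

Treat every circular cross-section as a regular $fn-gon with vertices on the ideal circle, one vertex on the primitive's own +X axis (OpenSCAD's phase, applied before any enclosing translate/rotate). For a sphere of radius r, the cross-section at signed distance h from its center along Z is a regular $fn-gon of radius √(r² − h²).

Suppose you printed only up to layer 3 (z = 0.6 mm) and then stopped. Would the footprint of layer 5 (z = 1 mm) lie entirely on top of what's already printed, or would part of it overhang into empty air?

Compare the two slices. At z = 0.6: the sphere: section is a regular 6-gon, circumradius = √(r²−h²) = √(3.5²−2.9²) = 1.960 (area = (6/2)·1.960²·sin(360°/6) = 9.98 mm²); the cube at (14, -3) is present — its section is the full 10×22 rectangle (area 220.00 mm²); the cone at (1, 5.5): at t=0.046 of its height the radius interpolates to r₁+(r₂−r₁)t = 2.931, giving a regular 6-gon of that circumradius (area = (6/2)·2.931²·sin(360°/6) = 22.32 mm²); Taking the first minus the rest: starting from the r=3.5 sphere (9.98 mm²), the 10×22 cube at (14, -3) misses the remaining region (no effect); the cone at (1, 5.5) misses the remaining region (no effect) — area = 9.98 mm². At z = 1: the r=3.5 sphere slices to a regular 6-gon of circumradius 2.449 (√(r²−h²) with h=2.5 from center) (area = (6/2)·2.449²·sin(360°/6) = 15.59 mm²); the cube at (14, -3) is present — its section is the full 10×22 rectangle (area 220.00 mm²); the cone at (1, 5.5): at t=0.077 of its height the radius interpolates to r₁+(r₂−r₁)t = 2.885, giving a regular 6-gon of that circumradius (area = (6/2)·2.885²·sin(360°/6) = 21.62 mm²); Subtracting the remaining from the first: starting from the r=3.5 sphere (15.59 mm²), the 10×22 cube at (14, -3) misses the remaining region (no effect); the cone at (1, 5.5) misses the remaining region (no effect) — area = 15.59 mm². Checking containment: at z = 1 the cross-section extends beyond the z = 0.6 cross-section by about 5.61 mm².

part overhangs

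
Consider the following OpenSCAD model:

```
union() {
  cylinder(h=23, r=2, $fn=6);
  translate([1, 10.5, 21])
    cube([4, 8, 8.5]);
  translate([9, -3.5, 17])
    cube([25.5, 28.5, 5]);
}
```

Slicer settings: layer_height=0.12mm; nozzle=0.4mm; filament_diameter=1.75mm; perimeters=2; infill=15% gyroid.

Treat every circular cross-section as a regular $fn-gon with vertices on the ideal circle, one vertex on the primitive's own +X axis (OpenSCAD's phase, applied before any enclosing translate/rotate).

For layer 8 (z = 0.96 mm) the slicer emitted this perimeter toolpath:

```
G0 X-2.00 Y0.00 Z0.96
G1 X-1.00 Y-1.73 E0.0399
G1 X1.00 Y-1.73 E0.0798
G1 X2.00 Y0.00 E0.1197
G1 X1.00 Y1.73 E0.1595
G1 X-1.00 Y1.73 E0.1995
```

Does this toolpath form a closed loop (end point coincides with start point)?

Start point (G0): (-2.00, 0.00). End point (last G1): the path does not return to the start — open.

no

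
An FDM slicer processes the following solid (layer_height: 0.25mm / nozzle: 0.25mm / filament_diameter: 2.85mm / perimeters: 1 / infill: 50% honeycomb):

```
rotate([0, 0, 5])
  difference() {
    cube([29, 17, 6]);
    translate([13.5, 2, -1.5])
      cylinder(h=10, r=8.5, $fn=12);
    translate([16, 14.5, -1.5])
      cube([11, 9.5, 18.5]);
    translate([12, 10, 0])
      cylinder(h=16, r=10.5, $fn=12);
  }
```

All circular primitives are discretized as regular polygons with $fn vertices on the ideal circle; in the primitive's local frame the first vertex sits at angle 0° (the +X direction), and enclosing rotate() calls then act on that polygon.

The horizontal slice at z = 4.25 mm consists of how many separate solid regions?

2

At z = 4.25 mm: the cube (footprint 29×17) is included at this height; the r=8.5 cylinder at (13.5, 2) gives a regular 12-gon of circumradius 8.5 (constant along its height); the cube at (16, 14.5) is present — its section is the full 11×9.5 rectangle; the r=10.5 cylinder at (12, 10) contributes a regular 12-gon of circumradius 10.5; Taking the first minus the rest: starting from the 29×17 cube, the r=8.5 cylinder at (13.5, 2) partially overlaps it — only the 141.30 mm² overlap (of its 216.75 mm²) is removed, clipping the outline; the 11×9.5 cube at (16, 14.5) partially overlaps it — only the 27.50 mm² overlap (of its 104.50 mm²) is removed, clipping the outline; the r=10.5 cylinder at (12, 10) partially overlaps it — only the 162.75 mm² overlap (of its 330.75 mm²) is removed, clipping the outline — 2 connected regions; (whole slice rotated 5° about Z — lengths, areas and connectivity unchanged). The result has 2 disconnected regions.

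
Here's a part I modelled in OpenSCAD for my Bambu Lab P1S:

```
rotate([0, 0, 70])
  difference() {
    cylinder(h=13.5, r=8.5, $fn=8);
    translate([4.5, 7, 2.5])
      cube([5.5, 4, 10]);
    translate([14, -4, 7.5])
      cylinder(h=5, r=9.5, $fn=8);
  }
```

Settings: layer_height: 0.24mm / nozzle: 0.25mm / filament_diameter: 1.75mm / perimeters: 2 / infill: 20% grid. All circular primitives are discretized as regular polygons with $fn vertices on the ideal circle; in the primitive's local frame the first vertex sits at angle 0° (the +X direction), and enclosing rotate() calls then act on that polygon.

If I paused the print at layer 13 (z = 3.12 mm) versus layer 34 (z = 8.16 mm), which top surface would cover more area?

Layer 13 (z = 3.12): the r=8.5 cylinder gives a regular 8-gon of circumradius 8.5 (constant along its height) (area = (8/2)·8.500²·sin(360°/8) = 204.35 mm²); the 5.5×4 cube at (4.5, 7) contributes its full rectangle (area 22.00 mm²); the cylinder at (14, -4) is not intersected at this z (z outside [7.5, 12.5]); After the difference (first − rest): starting from the r=8.5 cylinder (204.35 mm²), the 5.5×4 cube at (4.5, 7) misses the remaining region (no effect) — area = 204.35 mm²; (whole slice rotated 70° about Z — lengths, areas and connectivity unchanged). So its area = 204.35 mm². Layer 34 (z = 8.16): the r=8.5 cylinder contributes a regular 8-gon of circumradius 8.5 (area = (8/2)·8.500²·sin(360°/8) = 204.35 mm²); the cube at (4.5, 7) is present — its section is the full 5.5×4 rectangle (area 22.00 mm²); the r=9.5 cylinder at (14, -4) gives a regular 8-gon of circumradius 9.5 (constant along its height) (area = (8/2)·9.500²·sin(360°/8) = 255.27 mm²); After the difference (first − rest): starting from the r=8.5 cylinder (204.35 mm²), the 5.5×4 cube at (4.5, 7) misses the remaining region (no effect); the r=9.5 cylinder at (14, -4) partially overlaps it — only the 15.80 mm² overlap (of its 255.27 mm²) is removed, clipping the outline — area = 188.55 mm²; (rotated 70° about Z; rotation is an isometry so areas/perimeters/island counts are preserved). So its area = 188.55 mm². Layer 13 is larger (204.35 vs 188.55 mm²).

layer 13 (z = 3.12 mm)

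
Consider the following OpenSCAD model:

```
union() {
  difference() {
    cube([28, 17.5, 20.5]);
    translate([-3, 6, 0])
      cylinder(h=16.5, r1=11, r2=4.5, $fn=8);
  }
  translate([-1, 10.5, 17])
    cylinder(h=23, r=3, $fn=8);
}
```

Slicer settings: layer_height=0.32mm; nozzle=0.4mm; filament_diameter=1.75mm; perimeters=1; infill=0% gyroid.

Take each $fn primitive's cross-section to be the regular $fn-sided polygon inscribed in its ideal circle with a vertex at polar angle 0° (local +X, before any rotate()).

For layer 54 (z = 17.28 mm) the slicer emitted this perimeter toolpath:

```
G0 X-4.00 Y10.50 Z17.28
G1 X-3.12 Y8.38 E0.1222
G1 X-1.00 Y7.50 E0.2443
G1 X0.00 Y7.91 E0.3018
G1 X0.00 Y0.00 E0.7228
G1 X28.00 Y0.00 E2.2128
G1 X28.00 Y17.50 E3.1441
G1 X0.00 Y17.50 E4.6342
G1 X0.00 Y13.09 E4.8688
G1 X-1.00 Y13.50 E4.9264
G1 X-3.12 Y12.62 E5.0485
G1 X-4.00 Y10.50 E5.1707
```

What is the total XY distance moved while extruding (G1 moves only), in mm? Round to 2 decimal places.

97.16 mm

Sum the Euclidean lengths of each G1 segment: total = 97.16 mm.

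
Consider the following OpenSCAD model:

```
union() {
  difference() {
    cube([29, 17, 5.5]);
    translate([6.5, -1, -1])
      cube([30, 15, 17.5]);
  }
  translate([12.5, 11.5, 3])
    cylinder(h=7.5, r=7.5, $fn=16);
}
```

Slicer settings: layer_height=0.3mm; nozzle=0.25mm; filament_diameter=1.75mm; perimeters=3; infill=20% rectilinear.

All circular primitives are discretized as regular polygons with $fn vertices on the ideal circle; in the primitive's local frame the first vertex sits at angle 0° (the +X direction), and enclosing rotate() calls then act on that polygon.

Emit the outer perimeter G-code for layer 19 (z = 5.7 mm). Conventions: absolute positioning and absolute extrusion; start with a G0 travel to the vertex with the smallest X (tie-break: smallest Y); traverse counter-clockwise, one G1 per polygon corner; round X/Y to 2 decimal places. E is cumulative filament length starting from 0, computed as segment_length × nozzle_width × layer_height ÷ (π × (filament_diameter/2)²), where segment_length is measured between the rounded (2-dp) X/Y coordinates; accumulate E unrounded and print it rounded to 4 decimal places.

G0 X5.00 Y11.50 Z5.70
G1 X5.57 Y8.63 E0.0912
G1 X7.20 Y6.20 E0.1825
G1 X9.63 Y4.57 E0.2737
G1 X12.50 Y4.00 E0.3650
G1 X15.37 Y4.57 E0.4562
G1 X17.80 Y6.20 E0.5474
G1 X19.43 Y8.63 E0.6387
G1 X20.00 Y11.50 E0.7299
G1 X19.43 Y14.37 E0.8211
G1 X17.80 Y16.80 E0.9124
G1 X15.37 Y18.43 E1.0036
G1 X12.50 Y19.00 E1.0949
G1 X9.63 Y18.43 E1.1861
G1 X7.20 Y16.80 E1.2773
G1 X5.57 Y14.37 E1.3686
G1 X5.00 Y11.50 E1.4598

At z = 5.7 mm: the cube does not reach this height (z outside [0, 5.5]); the cube at (6.5, -1) (footprint 30×15) is included at this height; After the difference (first − rest): the first operand is absent here, so nothing remains; the r=7.5 cylinder at (12.5, 11.5) contributes a regular 16-gon of circumradius 7.5; Taking the union: only the r=7.5 cylinder at (12.5, 11.5) is present, so the union is just that shape — 1 connected region. The outline is a single polygon with 16 vertices. Extrusion per mm of travel: 0.25 × 0.3 / (π × 0.875²) = 0.031181. Accumulating E over each segment gives final E = 1.4598.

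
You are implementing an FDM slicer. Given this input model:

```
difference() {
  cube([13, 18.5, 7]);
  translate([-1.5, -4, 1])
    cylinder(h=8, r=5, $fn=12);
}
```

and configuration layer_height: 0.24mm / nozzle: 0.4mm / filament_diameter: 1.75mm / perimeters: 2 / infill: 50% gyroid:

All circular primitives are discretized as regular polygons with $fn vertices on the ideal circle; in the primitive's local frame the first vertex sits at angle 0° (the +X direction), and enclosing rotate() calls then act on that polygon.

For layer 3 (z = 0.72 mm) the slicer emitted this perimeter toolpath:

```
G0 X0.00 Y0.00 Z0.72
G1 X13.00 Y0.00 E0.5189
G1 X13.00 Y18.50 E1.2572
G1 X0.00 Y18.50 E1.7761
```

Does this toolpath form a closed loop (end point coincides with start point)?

Start point (G0): (0.00, 0.00). End point (last G1): the path does not return to the start — open.

no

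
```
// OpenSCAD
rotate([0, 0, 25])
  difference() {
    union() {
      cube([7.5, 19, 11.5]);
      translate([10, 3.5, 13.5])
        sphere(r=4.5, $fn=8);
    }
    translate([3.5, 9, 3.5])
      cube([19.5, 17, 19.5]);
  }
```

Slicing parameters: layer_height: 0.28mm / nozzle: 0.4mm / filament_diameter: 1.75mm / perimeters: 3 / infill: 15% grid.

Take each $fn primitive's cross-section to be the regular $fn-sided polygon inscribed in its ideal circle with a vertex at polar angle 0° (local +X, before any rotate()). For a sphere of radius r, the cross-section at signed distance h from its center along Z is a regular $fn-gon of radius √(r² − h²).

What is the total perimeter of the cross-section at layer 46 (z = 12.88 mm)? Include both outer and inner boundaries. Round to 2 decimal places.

At z = 12.88 mm: the cube is not intersected at this z (z outside [0, 11.5]); the r=4.5 sphere at (10, 3.5) slices to a regular 8-gon of circumradius 4.457 (√(r²−h²) with h=0.62 from center) (perimeter = 2·8·4.457·sin(180°/8) = 27.29 mm); Merging all regions: only the r=4.5 sphere at (10, 3.5) is present, so the union is just that shape — boundary = 27.29 mm; the cube at (3.5, 9) (footprint 19.5×17) is included at this height (perimeter 73.00 mm); After the difference (first − rest): starting from that combined region, the 19.5×17 cube at (3.5, 9) misses the remaining region (no effect) — boundary = 27.29 mm; (whole slice rotated 25° about Z — lengths, areas and connectivity unchanged). Overall, the cross-section is a single solid region. Total boundary length (outer) = 27.29 mm.

27.29 mm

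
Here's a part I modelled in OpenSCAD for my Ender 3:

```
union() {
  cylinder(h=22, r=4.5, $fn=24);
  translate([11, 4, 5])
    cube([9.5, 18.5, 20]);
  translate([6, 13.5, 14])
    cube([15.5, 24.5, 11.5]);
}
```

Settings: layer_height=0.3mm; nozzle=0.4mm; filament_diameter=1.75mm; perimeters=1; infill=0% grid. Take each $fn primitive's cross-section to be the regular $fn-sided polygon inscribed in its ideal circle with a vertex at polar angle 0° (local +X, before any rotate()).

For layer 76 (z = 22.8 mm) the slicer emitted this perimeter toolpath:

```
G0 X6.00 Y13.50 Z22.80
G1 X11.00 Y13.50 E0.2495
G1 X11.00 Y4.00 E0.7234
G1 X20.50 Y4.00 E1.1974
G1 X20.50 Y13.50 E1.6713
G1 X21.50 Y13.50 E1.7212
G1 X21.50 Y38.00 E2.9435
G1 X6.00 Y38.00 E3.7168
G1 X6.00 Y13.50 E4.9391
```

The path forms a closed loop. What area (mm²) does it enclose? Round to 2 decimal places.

Apply the shoelace formula to the sequence of (X, Y) vertices; enclosed area = 470.00 mm².

470.00 mm²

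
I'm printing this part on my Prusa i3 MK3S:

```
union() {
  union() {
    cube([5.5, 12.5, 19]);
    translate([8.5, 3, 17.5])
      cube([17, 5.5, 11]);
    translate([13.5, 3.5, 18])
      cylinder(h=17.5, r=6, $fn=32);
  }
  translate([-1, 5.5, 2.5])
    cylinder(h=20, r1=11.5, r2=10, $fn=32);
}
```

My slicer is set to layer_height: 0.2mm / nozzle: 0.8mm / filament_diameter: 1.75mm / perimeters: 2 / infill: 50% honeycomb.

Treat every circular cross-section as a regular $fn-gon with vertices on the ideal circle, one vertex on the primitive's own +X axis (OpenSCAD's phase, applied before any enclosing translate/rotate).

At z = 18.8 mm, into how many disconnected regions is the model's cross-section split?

1

At z = 18.8 mm: the cube (footprint 5.5×12.5) is included at this height; the 17×5.5 cube at (8.5, 3) contributes its full rectangle; the r=6 cylinder at (13.5, 3.5) contributes a regular 32-gon of circumradius 6; Merging all regions: the regions partially overlap (shared area 55.13 mm²), so overlapping operands fuse into one piece — 2 connected regions; the cone at (-1, 5.5) (r1=11.5→r2=10) has section circumradius 10.277 here — a regular 32-gon; Combining (union): the regions partially overlap (shared area 76.56 mm²), so overlapping operands fuse into one piece — 1 connected region. The result has 1 disconnected region.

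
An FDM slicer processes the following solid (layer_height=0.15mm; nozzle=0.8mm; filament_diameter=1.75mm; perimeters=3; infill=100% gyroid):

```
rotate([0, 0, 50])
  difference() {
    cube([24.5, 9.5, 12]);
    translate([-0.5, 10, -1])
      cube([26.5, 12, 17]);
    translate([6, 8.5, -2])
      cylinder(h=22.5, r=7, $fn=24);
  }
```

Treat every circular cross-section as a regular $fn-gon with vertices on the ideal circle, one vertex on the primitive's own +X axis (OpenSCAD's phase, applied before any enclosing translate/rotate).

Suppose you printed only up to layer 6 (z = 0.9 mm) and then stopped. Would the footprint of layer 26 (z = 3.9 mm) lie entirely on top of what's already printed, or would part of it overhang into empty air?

Compare the two slices. At z = 0.9: the 24.5×9.5 cube contributes its full rectangle (area 232.75 mm²); the 26.5×12 cube at (-0.5, 10) contributes its full rectangle (area 318.00 mm²); the r=7 cylinder at (6, 8.5) gives a regular 24-gon of circumradius 7 (constant along its height) (area = (24/2)·7.000²·sin(360°/24) = 152.19 mm²); Taking the first minus the rest: starting from the 24.5×9.5 cube (232.75 mm²), the 26.5×12 cube at (-0.5, 10) misses the remaining region (no effect); the r=7 cylinder at (6, 8.5) partially overlaps it — only the 86.73 mm² overlap (of its 152.19 mm²) is removed, clipping the outline — area = 146.02 mm²; (rotated 50° about Z; rotation is an isometry so areas/perimeters/island counts are preserved). At z = 3.9: the 24.5×9.5 cube contributes its full rectangle (area 232.75 mm²); the cube at (-0.5, 10) (footprint 26.5×12) is included at this height (area 318.00 mm²); the cylinder at (6, 8.5): section is a regular 24-gon, circumradius r=7 (area = (24/2)·7.000²·sin(360°/24) = 152.19 mm²); Taking the first minus the rest: starting from the 24.5×9.5 cube (232.75 mm²), the 26.5×12 cube at (-0.5, 10) misses the remaining region (no effect); the r=7 cylinder at (6, 8.5) partially overlaps it — only the 86.73 mm² overlap (of its 152.19 mm²) is removed, clipping the outline — area = 146.02 mm²; (rotated 50° about Z; rotation is an isometry so areas/perimeters/island counts are preserved). Checking containment: the cross-section at z = 3.9 is a subset of the cross-section at z = 0.9.

entirely on top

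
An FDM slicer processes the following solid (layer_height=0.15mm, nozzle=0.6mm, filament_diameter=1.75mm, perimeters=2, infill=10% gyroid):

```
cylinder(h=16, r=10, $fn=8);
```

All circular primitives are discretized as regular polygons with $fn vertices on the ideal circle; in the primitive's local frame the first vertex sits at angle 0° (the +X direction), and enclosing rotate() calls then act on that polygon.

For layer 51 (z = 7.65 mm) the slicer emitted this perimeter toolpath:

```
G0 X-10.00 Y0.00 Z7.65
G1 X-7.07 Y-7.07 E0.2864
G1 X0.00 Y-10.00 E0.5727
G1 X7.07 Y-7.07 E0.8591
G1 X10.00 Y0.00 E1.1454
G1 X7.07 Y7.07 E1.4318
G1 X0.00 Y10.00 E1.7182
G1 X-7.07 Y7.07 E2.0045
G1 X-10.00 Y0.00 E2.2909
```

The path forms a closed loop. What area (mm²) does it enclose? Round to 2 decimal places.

282.80 mm²

Apply the shoelace formula to the sequence of (X, Y) vertices; enclosed area = 282.80 mm².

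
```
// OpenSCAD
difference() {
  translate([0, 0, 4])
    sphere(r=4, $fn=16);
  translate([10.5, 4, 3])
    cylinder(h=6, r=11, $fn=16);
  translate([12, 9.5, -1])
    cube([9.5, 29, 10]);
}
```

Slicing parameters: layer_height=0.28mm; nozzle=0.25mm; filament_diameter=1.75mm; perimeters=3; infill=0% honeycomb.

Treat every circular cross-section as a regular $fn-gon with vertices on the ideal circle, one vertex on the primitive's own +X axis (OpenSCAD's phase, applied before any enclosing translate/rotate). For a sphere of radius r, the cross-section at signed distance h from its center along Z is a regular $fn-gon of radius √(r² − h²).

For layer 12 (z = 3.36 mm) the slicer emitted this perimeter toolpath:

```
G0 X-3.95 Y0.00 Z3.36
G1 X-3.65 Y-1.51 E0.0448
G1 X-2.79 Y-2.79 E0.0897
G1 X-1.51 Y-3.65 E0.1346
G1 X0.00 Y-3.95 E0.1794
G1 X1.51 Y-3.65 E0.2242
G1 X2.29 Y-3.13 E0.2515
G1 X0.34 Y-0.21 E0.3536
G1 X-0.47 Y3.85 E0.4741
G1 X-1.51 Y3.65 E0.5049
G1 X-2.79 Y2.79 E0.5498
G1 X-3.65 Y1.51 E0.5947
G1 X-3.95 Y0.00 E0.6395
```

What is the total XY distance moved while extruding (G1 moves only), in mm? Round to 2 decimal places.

21.97 mm

Sum the Euclidean lengths of each G1 segment: total = 21.97 mm.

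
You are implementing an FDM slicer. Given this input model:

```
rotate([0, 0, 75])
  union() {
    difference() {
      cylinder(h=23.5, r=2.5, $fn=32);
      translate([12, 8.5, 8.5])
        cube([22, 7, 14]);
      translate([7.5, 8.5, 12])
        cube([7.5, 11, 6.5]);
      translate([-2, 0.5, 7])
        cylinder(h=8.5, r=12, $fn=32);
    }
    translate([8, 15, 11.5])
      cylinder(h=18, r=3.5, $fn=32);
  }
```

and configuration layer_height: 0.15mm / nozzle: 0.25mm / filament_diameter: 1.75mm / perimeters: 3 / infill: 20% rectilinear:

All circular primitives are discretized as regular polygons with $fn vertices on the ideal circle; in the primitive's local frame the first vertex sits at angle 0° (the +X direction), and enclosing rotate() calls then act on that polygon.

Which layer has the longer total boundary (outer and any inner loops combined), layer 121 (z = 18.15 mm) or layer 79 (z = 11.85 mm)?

layer 121 (z = 18.15 mm)

Layer 121 (z = 18.15): the cylinder: section is a regular 32-gon, circumradius r=2.5 (perimeter = 2·32·2.500·sin(180°/32) = 15.68 mm); the cube at (12, 8.5) (footprint 22×7) is included at this height (perimeter 58.00 mm); the 7.5×11 cube at (7.5, 8.5) contributes its full rectangle (perimeter 37.00 mm); the cylinder at (-2, 0.5) is not intersected at this z (z outside [7, 15.5]); Subtracting the remaining from the first: starting from the r=2.5 cylinder, the 22×7 cube at (12, 8.5) misses the remaining region (no effect); the 7.5×11 cube at (7.5, 8.5) misses the remaining region (no effect) — boundary = 15.68 mm; the cylinder at (8, 15): section is a regular 32-gon, circumradius r=3.5 (perimeter = 2·32·3.500·sin(180°/32) = 21.96 mm); Combining (union): the 2 present regions are separate (no shared area or edge), so areas and boundary lengths simply add and each stays a separate island — boundary = 37.64 mm; (rotated 75° about Z; rotation is an isometry so areas/perimeters/island counts are preserved). So its perimeter = 37.64 mm. Layer 79 (z = 11.85): the r=2.5 cylinder contributes a regular 32-gon of circumradius 2.5 (perimeter = 2·32·2.500·sin(180°/32) = 15.68 mm); the cube at (12, 8.5) (footprint 22×7) is included at this height (perimeter 58.00 mm); the cube at (7.5, 8.5) is not intersected at this z (z outside [12, 18.5]); the r=12 cylinder at (-2, 0.5) contributes a regular 32-gon of circumradius 12 (perimeter = 2·32·12.000·sin(180°/32) = 75.28 mm); Taking the first minus the rest: starting from the r=2.5 cylinder, the 22×7 cube at (12, 8.5) misses the remaining region (no effect); the r=12 cylinder at (-2, 0.5) covers all of what remains (removes everything) — nothing remains; the cylinder at (8, 15): section is a regular 32-gon, circumradius r=3.5 (perimeter = 2·32·3.500·sin(180°/32) = 21.96 mm); Taking the union: only the r=3.5 cylinder at (8, 15) is present, so the union is just that shape — boundary = 21.96 mm; (whole slice rotated 75° about Z — lengths, areas and connectivity unchanged). So its perimeter = 21.96 mm. Layer 121 is larger (37.64 vs 21.96 mm).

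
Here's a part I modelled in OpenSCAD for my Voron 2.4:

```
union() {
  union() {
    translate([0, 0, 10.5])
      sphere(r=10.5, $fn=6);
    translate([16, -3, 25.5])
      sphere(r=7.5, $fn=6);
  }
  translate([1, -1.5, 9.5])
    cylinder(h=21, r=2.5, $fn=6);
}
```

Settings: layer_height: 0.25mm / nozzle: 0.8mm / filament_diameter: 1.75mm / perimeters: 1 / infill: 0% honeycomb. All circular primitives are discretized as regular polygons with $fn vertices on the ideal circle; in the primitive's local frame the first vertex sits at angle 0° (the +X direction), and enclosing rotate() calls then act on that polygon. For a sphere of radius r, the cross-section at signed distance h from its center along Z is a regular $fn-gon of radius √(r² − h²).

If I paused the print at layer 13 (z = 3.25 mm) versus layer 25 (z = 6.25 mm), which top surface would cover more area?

Layer 13 (z = 3.25): the r=10.5 sphere slices to a regular 6-gon of circumradius 7.595 (√(r²−h²) with h=7.25 from center) (area = (6/2)·7.595²·sin(360°/6) = 149.88 mm²); the sphere at (16, -3) is not intersected at this z (|z−center|=22.250 > r=7.5); Merging all regions: only the r=10.5 sphere is present, so the union is just that shape — area = 149.88 mm²; the cylinder at (1, -1.5) is absent (z outside [9.5, 30.5]); Combining (union): only that combined region is present, so the union is just that shape — area = 149.88 mm². So its area = 149.88 mm². Layer 25 (z = 6.25): the sphere: section is a regular 6-gon, circumradius = √(r²−h²) = √(10.5²−4.25²) = 9.601 (area = (6/2)·9.601²·sin(360°/6) = 239.51 mm²); the sphere at (16, -3) is absent (|z−center|=19.250 > r=7.5); Combining (union): only the r=10.5 sphere is present, so the union is just that shape — area = 239.51 mm²; the cylinder at (1, -1.5) does not reach this height (z outside [9.5, 30.5]); Merging all regions: only the result so far is present, so the union is just that shape — area = 239.51 mm². So its area = 239.51 mm². Layer 25 is larger (239.51 vs 149.88 mm²).

layer 25 (z = 6.25 mm)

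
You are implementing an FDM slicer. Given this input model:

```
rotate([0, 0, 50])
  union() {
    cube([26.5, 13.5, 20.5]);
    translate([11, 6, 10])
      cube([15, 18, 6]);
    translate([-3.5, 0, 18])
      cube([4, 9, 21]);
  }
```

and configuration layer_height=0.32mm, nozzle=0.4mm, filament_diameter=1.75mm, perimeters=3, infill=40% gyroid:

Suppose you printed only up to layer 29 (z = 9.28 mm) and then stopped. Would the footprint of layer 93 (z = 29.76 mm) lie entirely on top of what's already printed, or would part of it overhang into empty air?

Compare the two slices. At z = 9.28: the cube (footprint 26.5×13.5) is included at this height (area 357.75 mm²); the cube at (11, 6) is not intersected at this z (z outside [10, 16]); the cube at (-3.5, 0) is not intersected at this z (z outside [18, 39]); Taking the union: only the 26.5×13.5 cube is present, so the union is just that shape — area = 357.75 mm²; (rotated 50° about Z; rotation is an isometry so areas/perimeters/island counts are preserved). At z = 29.76: the cube is not intersected at this z (z outside [0, 20.5]); the cube at (11, 6) is absent (z outside [10, 16]); the cube at (-3.5, 0) is present — its section is the full 4×9 rectangle (area 36.00 mm²); Taking the union: only the 4×9 cube at (-3.5, 0) is present, so the union is just that shape — area = 36.00 mm²; (whole slice rotated 50° about Z — lengths, areas and connectivity unchanged). Checking containment: at z = 29.76 the cross-section extends beyond the z = 9.28 cross-section by about 31.50 mm².

part overhangs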